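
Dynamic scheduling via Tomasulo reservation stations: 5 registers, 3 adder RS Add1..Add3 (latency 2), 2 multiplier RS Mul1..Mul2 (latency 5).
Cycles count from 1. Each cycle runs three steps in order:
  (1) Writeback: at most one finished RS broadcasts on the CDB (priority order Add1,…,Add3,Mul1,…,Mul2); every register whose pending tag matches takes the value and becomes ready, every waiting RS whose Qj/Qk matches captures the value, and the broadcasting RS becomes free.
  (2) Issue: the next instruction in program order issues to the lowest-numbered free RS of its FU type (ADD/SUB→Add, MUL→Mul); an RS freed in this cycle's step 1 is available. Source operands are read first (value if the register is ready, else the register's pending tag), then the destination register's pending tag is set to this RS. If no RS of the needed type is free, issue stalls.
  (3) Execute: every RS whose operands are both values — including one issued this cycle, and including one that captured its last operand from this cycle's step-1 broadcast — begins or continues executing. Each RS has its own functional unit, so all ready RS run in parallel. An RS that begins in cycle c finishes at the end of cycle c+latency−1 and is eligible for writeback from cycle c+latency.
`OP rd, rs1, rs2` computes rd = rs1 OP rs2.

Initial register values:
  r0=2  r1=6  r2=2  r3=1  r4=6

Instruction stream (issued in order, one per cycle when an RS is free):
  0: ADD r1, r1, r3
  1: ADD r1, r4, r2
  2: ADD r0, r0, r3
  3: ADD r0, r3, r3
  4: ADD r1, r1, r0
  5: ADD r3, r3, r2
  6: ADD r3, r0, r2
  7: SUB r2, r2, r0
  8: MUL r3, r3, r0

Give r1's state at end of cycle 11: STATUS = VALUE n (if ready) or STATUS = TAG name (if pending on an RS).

STATUS = VALUE 10

  c1: issue ADD r1<-Add1  regs: r0:2,r1:Add1,r2:2,r3:1,r4:6
  c2: issue ADD r1<-Add2  regs: r0:2,r1:Add2,r2:2,r3:1,r4:6
  c3: CDB Add1=7; issue ADD r0<-Add1  regs: r0:Add1,r1:Add2,r2:2,r3:1,r4:6
  c4: CDB Add2=8; issue ADD r0<-Add2  regs: r0:Add2,r1:8,r2:2,r3:1,r4:6
  c5: CDB Add1=3; issue ADD r1<-Add1  regs: r0:Add2,r1:Add1,r2:2,r3:1,r4:6
  c6: CDB Add2=2; issue ADD r3<-Add2  regs: r0:2,r1:Add1,r2:2,r3:Add2,r4:6
  c7: issue ADD r3<-Add3  regs: r0:2,r1:Add1,r2:2,r3:Add3,r4:6
  c8: CDB Add1=10; issue SUB r2<-Add1  regs: r0:2,r1:10,r2:Add1,r3:Add3,r4:6
  c9: CDB Add2=3; issue MUL r3<-Mul1  regs: r0:2,r1:10,r2:Add1,r3:Mul1,r4:6
  c10: CDB Add1=0  regs: r0:2,r1:10,r2:0,r3:Mul1,r4:6
  c11: CDB Add3=4  regs: r0:2,r1:10,r2:0,r3:Mul1,r4:6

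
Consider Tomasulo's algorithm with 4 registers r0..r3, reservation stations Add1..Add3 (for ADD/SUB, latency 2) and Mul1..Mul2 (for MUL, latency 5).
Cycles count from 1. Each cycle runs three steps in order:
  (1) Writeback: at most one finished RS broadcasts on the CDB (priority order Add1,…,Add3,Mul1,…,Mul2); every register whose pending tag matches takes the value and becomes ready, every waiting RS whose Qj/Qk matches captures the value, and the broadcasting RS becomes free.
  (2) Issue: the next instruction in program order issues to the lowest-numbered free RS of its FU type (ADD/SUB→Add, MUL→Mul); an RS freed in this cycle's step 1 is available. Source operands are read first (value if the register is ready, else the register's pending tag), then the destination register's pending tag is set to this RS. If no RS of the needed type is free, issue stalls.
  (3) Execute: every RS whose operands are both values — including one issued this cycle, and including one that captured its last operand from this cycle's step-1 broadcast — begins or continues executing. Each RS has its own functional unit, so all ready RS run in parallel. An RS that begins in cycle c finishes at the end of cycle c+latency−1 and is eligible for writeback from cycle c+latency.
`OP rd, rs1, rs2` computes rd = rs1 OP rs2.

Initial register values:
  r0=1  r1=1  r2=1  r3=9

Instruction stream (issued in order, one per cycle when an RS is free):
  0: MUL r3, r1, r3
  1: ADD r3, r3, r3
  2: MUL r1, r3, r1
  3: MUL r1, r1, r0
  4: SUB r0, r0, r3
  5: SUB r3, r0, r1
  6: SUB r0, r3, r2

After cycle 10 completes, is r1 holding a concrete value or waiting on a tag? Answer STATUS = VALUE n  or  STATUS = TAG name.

  c1: issue MUL r3<-Mul1  regs: r0:1,r1:1,r2:1,r3:Mul1
  c2: issue ADD r3<-Add1  regs: r0:1,r1:1,r2:1,r3:Add1
  c3: issue MUL r1<-Mul2  regs: r0:1,r1:Mul2,r2:1,r3:Add1
  c4: stall  regs: r0:1,r1:Mul2,r2:1,r3:Add1
  c5: stall  regs: r0:1,r1:Mul2,r2:1,r3:Add1
  c6: CDB Mul1=9; issue MUL r1<-Mul1  regs: r0:1,r1:Mul1,r2:1,r3:Add1
  c7: issue SUB r0<-Add2  regs: r0:Add2,r1:Mul1,r2:1,r3:Add1
  c8: CDB Add1=18; issue SUB r3<-Add1  regs: r0:Add2,r1:Mul1,r2:1,r3:Add1
  c9: issue SUB r0<-Add3  regs: r0:Add3,r1:Mul1,r2:1,r3:Add1
  c10: CDB Add2=-17  regs: r0:Add3,r1:Mul1,r2:1,r3:Add1

STATUS = TAG Mul1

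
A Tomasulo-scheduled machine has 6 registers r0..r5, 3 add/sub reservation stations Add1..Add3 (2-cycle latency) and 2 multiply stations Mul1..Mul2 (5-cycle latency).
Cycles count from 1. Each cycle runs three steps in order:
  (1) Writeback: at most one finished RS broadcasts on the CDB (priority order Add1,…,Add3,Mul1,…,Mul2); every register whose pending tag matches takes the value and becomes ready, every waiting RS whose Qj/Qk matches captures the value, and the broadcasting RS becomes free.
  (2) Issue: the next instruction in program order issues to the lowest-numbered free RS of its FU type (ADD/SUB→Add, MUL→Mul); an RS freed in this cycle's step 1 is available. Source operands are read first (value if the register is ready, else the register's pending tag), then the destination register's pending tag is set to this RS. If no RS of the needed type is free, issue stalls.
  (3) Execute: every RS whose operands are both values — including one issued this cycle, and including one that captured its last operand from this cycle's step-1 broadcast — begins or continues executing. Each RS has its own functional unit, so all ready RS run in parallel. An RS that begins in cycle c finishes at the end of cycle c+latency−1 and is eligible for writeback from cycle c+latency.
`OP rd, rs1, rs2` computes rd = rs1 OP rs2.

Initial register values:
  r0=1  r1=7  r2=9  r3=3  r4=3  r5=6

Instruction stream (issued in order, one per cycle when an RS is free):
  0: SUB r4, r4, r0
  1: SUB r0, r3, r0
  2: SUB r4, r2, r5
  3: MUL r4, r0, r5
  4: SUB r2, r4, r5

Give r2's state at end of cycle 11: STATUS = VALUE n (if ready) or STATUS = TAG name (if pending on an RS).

c1: issue SUB r4<-Add1 | r0:1,r1:7,r2:9,r3:3,r4:Add1,r5:6
c2: issue SUB r0<-Add2 | r0:Add2,r1:7,r2:9,r3:3,r4:Add1,r5:6
c3: CDB Add1=2; issue SUB r4<-Add1 | r0:Add2,r1:7,r2:9,r3:3,r4:Add1,r5:6
c4: CDB Add2=2; issue MUL r4<-Mul1 | r0:2,r1:7,r2:9,r3:3,r4:Mul1,r5:6
c5: CDB Add1=3; issue SUB r2<-Add1 | r0:2,r1:7,r2:Add1,r3:3,r4:Mul1,r5:6
c6: - | r0:2,r1:7,r2:Add1,r3:3,r4:Mul1,r5:6
c7: - | r0:2,r1:7,r2:Add1,r3:3,r4:Mul1,r5:6
c8: - | r0:2,r1:7,r2:Add1,r3:3,r4:Mul1,r5:6
c9: CDB Mul1=12 | r0:2,r1:7,r2:Add1,r3:3,r4:12,r5:6
c10: - | r0:2,r1:7,r2:Add1,r3:3,r4:12,r5:6
c11: CDB Add1=6 | r0:2,r1:7,r2:6,r3:3,r4:12,r5:6

STATUS = VALUE 6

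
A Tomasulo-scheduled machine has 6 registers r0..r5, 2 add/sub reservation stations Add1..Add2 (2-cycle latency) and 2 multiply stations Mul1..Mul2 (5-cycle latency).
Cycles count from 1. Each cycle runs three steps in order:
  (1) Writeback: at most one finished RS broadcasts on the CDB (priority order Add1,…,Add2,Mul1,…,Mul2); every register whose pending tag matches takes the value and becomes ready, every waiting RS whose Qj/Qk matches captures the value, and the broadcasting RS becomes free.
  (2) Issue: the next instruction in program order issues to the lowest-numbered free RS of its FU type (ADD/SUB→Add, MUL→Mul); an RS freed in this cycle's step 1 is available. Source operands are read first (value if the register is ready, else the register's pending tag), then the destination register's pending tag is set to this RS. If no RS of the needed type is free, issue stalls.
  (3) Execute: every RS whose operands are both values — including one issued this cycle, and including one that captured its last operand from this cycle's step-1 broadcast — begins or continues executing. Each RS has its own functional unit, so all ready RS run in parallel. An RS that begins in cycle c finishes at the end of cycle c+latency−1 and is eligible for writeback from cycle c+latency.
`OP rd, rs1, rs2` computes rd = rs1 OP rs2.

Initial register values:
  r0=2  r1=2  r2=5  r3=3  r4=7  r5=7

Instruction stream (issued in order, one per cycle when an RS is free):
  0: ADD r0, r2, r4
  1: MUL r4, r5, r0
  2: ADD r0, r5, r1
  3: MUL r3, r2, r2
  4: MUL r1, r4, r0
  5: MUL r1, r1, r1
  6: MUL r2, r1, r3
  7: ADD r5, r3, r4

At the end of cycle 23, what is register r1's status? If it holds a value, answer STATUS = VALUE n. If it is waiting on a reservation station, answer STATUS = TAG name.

cycle 1: issue ADD r0<-Add1 // r0:Add1,r1:2,r2:5,r3:3,r4:7,r5:7
cycle 2: issue MUL r4<-Mul1 // r0:Add1,r1:2,r2:5,r3:3,r4:Mul1,r5:7
cycle 3: CDB Add1=12; issue ADD r0<-Add1 // r0:Add1,r1:2,r2:5,r3:3,r4:Mul1,r5:7
cycle 4: issue MUL r3<-Mul2 // r0:Add1,r1:2,r2:5,r3:Mul2,r4:Mul1,r5:7
cycle 5: CDB Add1=9; stall // r0:9,r1:2,r2:5,r3:Mul2,r4:Mul1,r5:7
cycle 6: stall // r0:9,r1:2,r2:5,r3:Mul2,r4:Mul1,r5:7
cycle 7: stall // r0:9,r1:2,r2:5,r3:Mul2,r4:Mul1,r5:7
cycle 8: CDB Mul1=84; issue MUL r1<-Mul1 // r0:9,r1:Mul1,r2:5,r3:Mul2,r4:84,r5:7
cycle 9: CDB Mul2=25; issue MUL r1<-Mul2 // r0:9,r1:Mul2,r2:5,r3:25,r4:84,r5:7
cycle 10: stall // r0:9,r1:Mul2,r2:5,r3:25,r4:84,r5:7
cycle 11: stall // r0:9,r1:Mul2,r2:5,r3:25,r4:84,r5:7
cycle 12: stall // r0:9,r1:Mul2,r2:5,r3:25,r4:84,r5:7
cycle 13: CDB Mul1=756; issue MUL r2<-Mul1 // r0:9,r1:Mul2,r2:Mul1,r3:25,r4:84,r5:7
cycle 14: issue ADD r5<-Add1 // r0:9,r1:Mul2,r2:Mul1,r3:25,r4:84,r5:Add1
cycle 15: - // r0:9,r1:Mul2,r2:Mul1,r3:25,r4:84,r5:Add1
cycle 16: CDB Add1=109 // r0:9,r1:Mul2,r2:Mul1,r3:25,r4:84,r5:109
cycle 17: - // r0:9,r1:Mul2,r2:Mul1,r3:25,r4:84,r5:109
cycle 18: CDB Mul2=571536 // r0:9,r1:571536,r2:Mul1,r3:25,r4:84,r5:109
cycle 19: - // r0:9,r1:571536,r2:Mul1,r3:25,r4:84,r5:109
cycle 20: - // r0:9,r1:571536,r2:Mul1,r3:25,r4:84,r5:109
cycle 21: - // r0:9,r1:571536,r2:Mul1,r3:25,r4:84,r5:109
cycle 22: - // r0:9,r1:571536,r2:Mul1,r3:25,r4:84,r5:109
cycle 23: CDB Mul1=14288400 // r0:9,r1:571536,r2:14288400,r3:25,r4:84,r5:109

STATUS = VALUE 571536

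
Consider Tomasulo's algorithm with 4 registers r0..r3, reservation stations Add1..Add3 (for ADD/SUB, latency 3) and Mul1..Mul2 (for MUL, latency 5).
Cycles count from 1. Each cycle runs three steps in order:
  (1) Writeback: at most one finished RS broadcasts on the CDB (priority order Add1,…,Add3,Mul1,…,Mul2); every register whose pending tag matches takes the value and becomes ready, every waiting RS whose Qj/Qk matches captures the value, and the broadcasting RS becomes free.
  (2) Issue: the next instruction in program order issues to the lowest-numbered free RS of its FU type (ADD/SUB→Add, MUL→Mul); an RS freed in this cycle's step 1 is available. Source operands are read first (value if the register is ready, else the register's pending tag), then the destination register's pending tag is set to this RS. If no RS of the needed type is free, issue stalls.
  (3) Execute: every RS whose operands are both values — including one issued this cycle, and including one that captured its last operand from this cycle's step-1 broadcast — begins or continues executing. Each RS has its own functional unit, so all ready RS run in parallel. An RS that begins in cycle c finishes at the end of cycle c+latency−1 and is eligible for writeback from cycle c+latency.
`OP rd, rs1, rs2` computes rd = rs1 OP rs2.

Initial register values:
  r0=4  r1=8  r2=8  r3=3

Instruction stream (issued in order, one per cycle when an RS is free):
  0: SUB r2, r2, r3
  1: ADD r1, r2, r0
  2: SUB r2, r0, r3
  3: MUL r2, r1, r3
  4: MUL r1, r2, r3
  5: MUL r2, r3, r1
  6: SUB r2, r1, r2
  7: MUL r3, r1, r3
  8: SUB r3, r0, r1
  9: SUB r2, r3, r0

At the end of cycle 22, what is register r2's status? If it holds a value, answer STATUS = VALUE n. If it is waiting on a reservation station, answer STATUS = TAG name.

STATUS = TAG Add3

cycle 1: issue SUB r2<-Add1 // r0:4,r1:8,r2:Add1,r3:3
cycle 2: issue ADD r1<-Add2 // r0:4,r1:Add2,r2:Add1,r3:3
cycle 3: issue SUB r2<-Add3 // r0:4,r1:Add2,r2:Add3,r3:3
cycle 4: CDB Add1=5; issue MUL r2<-Mul1 // r0:4,r1:Add2,r2:Mul1,r3:3
cycle 5: issue MUL r1<-Mul2 // r0:4,r1:Mul2,r2:Mul1,r3:3
cycle 6: CDB Add3=1; stall // r0:4,r1:Mul2,r2:Mul1,r3:3
cycle 7: CDB Add2=9; stall // r0:4,r1:Mul2,r2:Mul1,r3:3
cycle 8: stall // r0:4,r1:Mul2,r2:Mul1,r3:3
cycle 9: stall // r0:4,r1:Mul2,r2:Mul1,r3:3
cycle 10: stall // r0:4,r1:Mul2,r2:Mul1,r3:3
cycle 11: stall // r0:4,r1:Mul2,r2:Mul1,r3:3
cycle 12: CDB Mul1=27; issue MUL r2<-Mul1 // r0:4,r1:Mul2,r2:Mul1,r3:3
cycle 13: issue SUB r2<-Add1 // r0:4,r1:Mul2,r2:Add1,r3:3
cycle 14: stall // r0:4,r1:Mul2,r2:Add1,r3:3
cycle 15: stall // r0:4,r1:Mul2,r2:Add1,r3:3
cycle 16: stall // r0:4,r1:Mul2,r2:Add1,r3:3
cycle 17: CDB Mul2=81; issue MUL r3<-Mul2 // r0:4,r1:81,r2:Add1,r3:Mul2
cycle 18: issue SUB r3<-Add2 // r0:4,r1:81,r2:Add1,r3:Add2
cycle 19: issue SUB r2<-Add3 // r0:4,r1:81,r2:Add3,r3:Add2
cycle 20: - // r0:4,r1:81,r2:Add3,r3:Add2
cycle 21: CDB Add2=-77 // r0:4,r1:81,r2:Add3,r3:-77
cycle 22: CDB Mul1=243 // r0:4,r1:81,r2:Add3,r3:-77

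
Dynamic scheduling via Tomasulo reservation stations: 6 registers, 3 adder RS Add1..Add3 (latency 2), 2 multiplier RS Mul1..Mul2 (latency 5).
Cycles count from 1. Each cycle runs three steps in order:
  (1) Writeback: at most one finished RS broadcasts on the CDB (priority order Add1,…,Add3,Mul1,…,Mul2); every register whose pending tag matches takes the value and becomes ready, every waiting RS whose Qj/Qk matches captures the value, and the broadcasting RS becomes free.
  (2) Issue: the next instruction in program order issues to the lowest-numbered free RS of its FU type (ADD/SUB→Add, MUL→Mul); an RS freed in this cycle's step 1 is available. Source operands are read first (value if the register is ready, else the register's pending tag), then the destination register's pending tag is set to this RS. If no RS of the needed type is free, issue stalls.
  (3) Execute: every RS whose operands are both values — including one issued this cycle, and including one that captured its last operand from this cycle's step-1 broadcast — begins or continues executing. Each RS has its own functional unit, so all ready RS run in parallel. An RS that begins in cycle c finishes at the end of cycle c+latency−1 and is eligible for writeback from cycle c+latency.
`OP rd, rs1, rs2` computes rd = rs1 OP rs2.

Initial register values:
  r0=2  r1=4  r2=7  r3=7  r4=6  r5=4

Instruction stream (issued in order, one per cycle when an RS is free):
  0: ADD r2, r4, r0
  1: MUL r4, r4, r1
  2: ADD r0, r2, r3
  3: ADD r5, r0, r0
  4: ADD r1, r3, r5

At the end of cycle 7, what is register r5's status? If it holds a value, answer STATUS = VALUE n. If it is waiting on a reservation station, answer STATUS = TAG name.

  c1: issue ADD r2<-Add1  regs: r0:2,r1:4,r2:Add1,r3:7,r4:6,r5:4
  c2: issue MUL r4<-Mul1  regs: r0:2,r1:4,r2:Add1,r3:7,r4:Mul1,r5:4
  c3: CDB Add1=8; issue ADD r0<-Add1  regs: r0:Add1,r1:4,r2:8,r3:7,r4:Mul1,r5:4
  c4: issue ADD r5<-Add2  regs: r0:Add1,r1:4,r2:8,r3:7,r4:Mul1,r5:Add2
  c5: CDB Add1=15; issue ADD r1<-Add1  regs: r0:15,r1:Add1,r2:8,r3:7,r4:Mul1,r5:Add2
  c6: -  regs: r0:15,r1:Add1,r2:8,r3:7,r4:Mul1,r5:Add2
  c7: CDB Add2=30  regs: r0:15,r1:Add1,r2:8,r3:7,r4:Mul1,r5:30

STATUS = VALUE 30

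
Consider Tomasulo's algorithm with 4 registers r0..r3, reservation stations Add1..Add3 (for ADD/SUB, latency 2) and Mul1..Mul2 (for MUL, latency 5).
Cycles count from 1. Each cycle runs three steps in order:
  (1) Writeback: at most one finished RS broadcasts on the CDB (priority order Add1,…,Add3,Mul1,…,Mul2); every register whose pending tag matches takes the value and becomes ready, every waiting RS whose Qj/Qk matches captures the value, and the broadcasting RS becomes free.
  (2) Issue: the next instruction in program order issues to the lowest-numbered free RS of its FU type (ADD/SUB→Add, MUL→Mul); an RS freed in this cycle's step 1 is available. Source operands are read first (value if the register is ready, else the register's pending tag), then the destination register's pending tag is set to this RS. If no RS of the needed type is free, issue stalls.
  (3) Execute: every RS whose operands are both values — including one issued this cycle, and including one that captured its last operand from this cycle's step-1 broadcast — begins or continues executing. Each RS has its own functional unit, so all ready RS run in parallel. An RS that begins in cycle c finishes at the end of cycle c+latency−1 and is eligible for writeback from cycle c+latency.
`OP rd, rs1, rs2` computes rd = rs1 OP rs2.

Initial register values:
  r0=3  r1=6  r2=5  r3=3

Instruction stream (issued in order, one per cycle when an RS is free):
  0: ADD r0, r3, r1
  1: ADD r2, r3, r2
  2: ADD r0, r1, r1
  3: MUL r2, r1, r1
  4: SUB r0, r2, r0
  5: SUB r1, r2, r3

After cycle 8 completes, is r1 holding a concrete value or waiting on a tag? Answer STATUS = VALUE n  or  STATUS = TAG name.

STATUS = TAG Add2

cycle 1: issue ADD r0<-Add1 // r0:Add1,r1:6,r2:5,r3:3
cycle 2: issue ADD r2<-Add2 // r0:Add1,r1:6,r2:Add2,r3:3
cycle 3: CDB Add1=9; issue ADD r0<-Add1 // r0:Add1,r1:6,r2:Add2,r3:3
cycle 4: CDB Add2=8; issue MUL r2<-Mul1 // r0:Add1,r1:6,r2:Mul1,r3:3
cycle 5: CDB Add1=12; issue SUB r0<-Add1 // r0:Add1,r1:6,r2:Mul1,r3:3
cycle 6: issue SUB r1<-Add2 // r0:Add1,r1:Add2,r2:Mul1,r3:3
cycle 7: - // r0:Add1,r1:Add2,r2:Mul1,r3:3
cycle 8: - // r0:Add1,r1:Add2,r2:Mul1,r3:3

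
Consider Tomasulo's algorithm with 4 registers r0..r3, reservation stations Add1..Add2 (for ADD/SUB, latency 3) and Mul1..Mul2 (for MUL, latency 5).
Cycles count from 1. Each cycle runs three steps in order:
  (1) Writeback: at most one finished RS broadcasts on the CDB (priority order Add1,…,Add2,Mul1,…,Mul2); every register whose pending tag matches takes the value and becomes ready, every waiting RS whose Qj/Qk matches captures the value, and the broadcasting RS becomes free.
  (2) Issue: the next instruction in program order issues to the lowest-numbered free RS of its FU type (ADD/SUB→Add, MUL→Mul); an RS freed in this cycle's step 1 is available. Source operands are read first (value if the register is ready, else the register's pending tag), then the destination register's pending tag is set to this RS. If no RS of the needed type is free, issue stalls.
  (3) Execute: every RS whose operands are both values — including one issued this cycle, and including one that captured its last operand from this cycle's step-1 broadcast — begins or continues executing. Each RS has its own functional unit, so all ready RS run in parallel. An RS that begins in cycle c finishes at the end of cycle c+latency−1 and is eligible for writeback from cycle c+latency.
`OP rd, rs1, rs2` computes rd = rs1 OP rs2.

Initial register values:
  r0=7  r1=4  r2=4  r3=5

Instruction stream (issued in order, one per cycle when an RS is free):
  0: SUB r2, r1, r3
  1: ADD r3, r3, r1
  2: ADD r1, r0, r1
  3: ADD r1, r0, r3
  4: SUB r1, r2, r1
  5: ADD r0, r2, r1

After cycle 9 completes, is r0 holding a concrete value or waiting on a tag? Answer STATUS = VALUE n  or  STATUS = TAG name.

  c1: issue SUB r2<-Add1  regs: r0:7,r1:4,r2:Add1,r3:5
  c2: issue ADD r3<-Add2  regs: r0:7,r1:4,r2:Add1,r3:Add2
  c3: stall  regs: r0:7,r1:4,r2:Add1,r3:Add2
  c4: CDB Add1=-1; issue ADD r1<-Add1  regs: r0:7,r1:Add1,r2:-1,r3:Add2
  c5: CDB Add2=9; issue ADD r1<-Add2  regs: r0:7,r1:Add2,r2:-1,r3:9
  c6: stall  regs: r0:7,r1:Add2,r2:-1,r3:9
  c7: CDB Add1=11; issue SUB r1<-Add1  regs: r0:7,r1:Add1,r2:-1,r3:9
  c8: CDB Add2=16; issue ADD r0<-Add2  regs: r0:Add2,r1:Add1,r2:-1,r3:9
  c9: -  regs: r0:Add2,r1:Add1,r2:-1,r3:9

STATUS = TAG Add2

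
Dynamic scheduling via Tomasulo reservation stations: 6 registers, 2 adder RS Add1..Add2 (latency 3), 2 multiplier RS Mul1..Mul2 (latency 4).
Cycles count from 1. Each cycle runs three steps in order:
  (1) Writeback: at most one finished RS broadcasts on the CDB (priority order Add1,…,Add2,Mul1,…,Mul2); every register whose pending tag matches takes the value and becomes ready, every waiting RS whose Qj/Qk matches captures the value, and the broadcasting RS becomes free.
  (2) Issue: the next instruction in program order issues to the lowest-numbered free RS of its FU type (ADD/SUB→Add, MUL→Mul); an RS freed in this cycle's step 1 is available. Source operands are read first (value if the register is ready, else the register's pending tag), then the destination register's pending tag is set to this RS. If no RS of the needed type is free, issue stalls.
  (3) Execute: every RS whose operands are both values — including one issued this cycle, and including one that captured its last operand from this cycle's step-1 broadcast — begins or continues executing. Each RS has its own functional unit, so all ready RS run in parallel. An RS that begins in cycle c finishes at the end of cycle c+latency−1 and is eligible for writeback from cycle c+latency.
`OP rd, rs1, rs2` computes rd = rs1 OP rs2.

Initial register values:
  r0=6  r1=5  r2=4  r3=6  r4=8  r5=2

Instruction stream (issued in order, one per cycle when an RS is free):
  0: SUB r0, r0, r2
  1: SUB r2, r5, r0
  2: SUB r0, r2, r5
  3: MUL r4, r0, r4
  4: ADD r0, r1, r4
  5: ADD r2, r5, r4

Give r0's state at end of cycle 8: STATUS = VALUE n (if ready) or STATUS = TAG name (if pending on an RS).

STATUS = TAG Add2

  c1: issue SUB r0<-Add1  regs: r0:Add1,r1:5,r2:4,r3:6,r4:8,r5:2
  c2: issue SUB r2<-Add2  regs: r0:Add1,r1:5,r2:Add2,r3:6,r4:8,r5:2
  c3: stall  regs: r0:Add1,r1:5,r2:Add2,r3:6,r4:8,r5:2
  c4: CDB Add1=2; issue SUB r0<-Add1  regs: r0:Add1,r1:5,r2:Add2,r3:6,r4:8,r5:2
  c5: issue MUL r4<-Mul1  regs: r0:Add1,r1:5,r2:Add2,r3:6,r4:Mul1,r5:2
  c6: stall  regs: r0:Add1,r1:5,r2:Add2,r3:6,r4:Mul1,r5:2
  c7: CDB Add2=0; issue ADD r0<-Add2  regs: r0:Add2,r1:5,r2:0,r3:6,r4:Mul1,r5:2
  c8: stall  regs: r0:Add2,r1:5,r2:0,r3:6,r4:Mul1,r5:2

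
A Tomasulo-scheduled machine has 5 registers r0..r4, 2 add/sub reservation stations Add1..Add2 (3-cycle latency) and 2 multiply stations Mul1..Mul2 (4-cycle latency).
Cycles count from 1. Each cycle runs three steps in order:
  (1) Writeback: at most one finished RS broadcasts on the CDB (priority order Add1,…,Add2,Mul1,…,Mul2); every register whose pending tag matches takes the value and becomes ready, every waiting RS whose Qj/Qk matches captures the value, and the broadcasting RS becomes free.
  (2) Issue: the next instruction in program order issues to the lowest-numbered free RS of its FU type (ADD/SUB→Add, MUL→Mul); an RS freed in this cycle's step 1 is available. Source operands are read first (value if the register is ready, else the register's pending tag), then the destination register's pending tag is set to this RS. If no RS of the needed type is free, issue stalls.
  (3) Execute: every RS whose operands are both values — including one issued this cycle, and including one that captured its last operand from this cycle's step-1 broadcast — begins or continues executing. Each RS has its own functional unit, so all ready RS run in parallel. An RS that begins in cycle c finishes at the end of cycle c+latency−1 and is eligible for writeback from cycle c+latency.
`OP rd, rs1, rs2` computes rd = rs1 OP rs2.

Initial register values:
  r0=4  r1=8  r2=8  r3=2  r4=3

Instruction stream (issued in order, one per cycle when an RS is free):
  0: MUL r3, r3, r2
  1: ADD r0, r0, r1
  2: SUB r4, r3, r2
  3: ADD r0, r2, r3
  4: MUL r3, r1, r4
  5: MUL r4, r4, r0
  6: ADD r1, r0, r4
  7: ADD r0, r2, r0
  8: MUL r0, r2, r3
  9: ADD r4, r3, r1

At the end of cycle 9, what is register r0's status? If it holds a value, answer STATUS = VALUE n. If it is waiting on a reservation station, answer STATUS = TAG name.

STATUS = VALUE 24

  c1: issue MUL r3<-Mul1  regs: r0:4,r1:8,r2:8,r3:Mul1,r4:3
  c2: issue ADD r0<-Add1  regs: r0:Add1,r1:8,r2:8,r3:Mul1,r4:3
  c3: issue SUB r4<-Add2  regs: r0:Add1,r1:8,r2:8,r3:Mul1,r4:Add2
  c4: stall  regs: r0:Add1,r1:8,r2:8,r3:Mul1,r4:Add2
  c5: CDB Add1=12; issue ADD r0<-Add1  regs: r0:Add1,r1:8,r2:8,r3:Mul1,r4:Add2
  c6: CDB Mul1=16; issue MUL r3<-Mul1  regs: r0:Add1,r1:8,r2:8,r3:Mul1,r4:Add2
  c7: issue MUL r4<-Mul2  regs: r0:Add1,r1:8,r2:8,r3:Mul1,r4:Mul2
  c8: stall  regs: r0:Add1,r1:8,r2:8,r3:Mul1,r4:Mul2
  c9: CDB Add1=24; issue ADD r1<-Add1  regs: r0:24,r1:Add1,r2:8,r3:Mul1,r4:Mul2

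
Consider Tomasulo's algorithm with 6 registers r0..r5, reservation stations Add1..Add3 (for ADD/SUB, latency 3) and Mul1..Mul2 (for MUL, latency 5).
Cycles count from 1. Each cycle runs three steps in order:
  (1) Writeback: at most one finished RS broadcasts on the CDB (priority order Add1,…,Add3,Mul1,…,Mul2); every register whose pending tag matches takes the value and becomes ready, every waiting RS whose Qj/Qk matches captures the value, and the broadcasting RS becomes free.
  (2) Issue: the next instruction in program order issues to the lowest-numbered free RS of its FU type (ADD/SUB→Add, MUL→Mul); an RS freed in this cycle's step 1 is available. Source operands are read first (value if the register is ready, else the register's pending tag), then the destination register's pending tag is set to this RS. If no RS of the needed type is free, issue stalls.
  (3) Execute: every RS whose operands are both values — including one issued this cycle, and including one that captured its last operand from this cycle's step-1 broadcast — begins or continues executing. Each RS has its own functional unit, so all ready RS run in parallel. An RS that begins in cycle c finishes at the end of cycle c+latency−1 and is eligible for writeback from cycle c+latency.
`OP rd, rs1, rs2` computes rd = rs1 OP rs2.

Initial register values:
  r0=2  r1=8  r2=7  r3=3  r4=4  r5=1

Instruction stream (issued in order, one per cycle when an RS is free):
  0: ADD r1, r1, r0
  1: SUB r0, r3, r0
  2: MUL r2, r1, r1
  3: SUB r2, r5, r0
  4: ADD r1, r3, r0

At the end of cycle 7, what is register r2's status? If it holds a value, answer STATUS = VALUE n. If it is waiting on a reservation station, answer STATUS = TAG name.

STATUS = TAG Add1

cycle 1: issue ADD r1<-Add1 // r0:2,r1:Add1,r2:7,r3:3,r4:4,r5:1
cycle 2: issue SUB r0<-Add2 // r0:Add2,r1:Add1,r2:7,r3:3,r4:4,r5:1
cycle 3: issue MUL r2<-Mul1 // r0:Add2,r1:Add1,r2:Mul1,r3:3,r4:4,r5:1
cycle 4: CDB Add1=10; issue SUB r2<-Add1 // r0:Add2,r1:10,r2:Add1,r3:3,r4:4,r5:1
cycle 5: CDB Add2=1; issue ADD r1<-Add2 // r0:1,r1:Add2,r2:Add1,r3:3,r4:4,r5:1
cycle 6: - // r0:1,r1:Add2,r2:Add1,r3:3,r4:4,r5:1
cycle 7: - // r0:1,r1:Add2,r2:Add1,r3:3,r4:4,r5:1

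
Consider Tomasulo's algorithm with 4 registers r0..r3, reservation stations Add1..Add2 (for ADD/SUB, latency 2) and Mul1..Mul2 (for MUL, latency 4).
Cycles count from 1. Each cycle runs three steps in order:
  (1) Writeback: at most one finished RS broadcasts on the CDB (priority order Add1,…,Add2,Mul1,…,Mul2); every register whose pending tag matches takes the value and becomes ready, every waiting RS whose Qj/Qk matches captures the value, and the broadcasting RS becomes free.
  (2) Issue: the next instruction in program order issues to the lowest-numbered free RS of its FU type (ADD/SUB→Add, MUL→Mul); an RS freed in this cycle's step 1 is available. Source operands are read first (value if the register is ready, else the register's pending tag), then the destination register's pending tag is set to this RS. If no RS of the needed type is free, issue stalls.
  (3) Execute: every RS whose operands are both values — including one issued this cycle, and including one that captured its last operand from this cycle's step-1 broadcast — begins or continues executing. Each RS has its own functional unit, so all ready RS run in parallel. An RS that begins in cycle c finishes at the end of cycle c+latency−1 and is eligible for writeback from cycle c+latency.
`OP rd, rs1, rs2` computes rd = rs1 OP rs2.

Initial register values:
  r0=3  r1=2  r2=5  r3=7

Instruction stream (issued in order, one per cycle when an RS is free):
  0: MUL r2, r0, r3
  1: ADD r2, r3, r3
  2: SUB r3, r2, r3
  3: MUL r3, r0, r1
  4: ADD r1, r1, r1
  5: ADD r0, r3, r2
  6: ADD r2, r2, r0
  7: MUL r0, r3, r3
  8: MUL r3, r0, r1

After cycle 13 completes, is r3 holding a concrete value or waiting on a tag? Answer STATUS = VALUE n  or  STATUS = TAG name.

STATUS = TAG Mul2

  c1: issue MUL r2<-Mul1  regs: r0:3,r1:2,r2:Mul1,r3:7
  c2: issue ADD r2<-Add1  regs: r0:3,r1:2,r2:Add1,r3:7
  c3: issue SUB r3<-Add2  regs: r0:3,r1:2,r2:Add1,r3:Add2
  c4: CDB Add1=14; issue MUL r3<-Mul2  regs: r0:3,r1:2,r2:14,r3:Mul2
  c5: CDB Mul1=21; issue ADD r1<-Add1  regs: r0:3,r1:Add1,r2:14,r3:Mul2
  c6: CDB Add2=7; issue ADD r0<-Add2  regs: r0:Add2,r1:Add1,r2:14,r3:Mul2
  c7: CDB Add1=4; issue ADD r2<-Add1  regs: r0:Add2,r1:4,r2:Add1,r3:Mul2
  c8: CDB Mul2=6; issue MUL r0<-Mul1  regs: r0:Mul1,r1:4,r2:Add1,r3:6
  c9: issue MUL r3<-Mul2  regs: r0:Mul1,r1:4,r2:Add1,r3:Mul2
  c10: CDB Add2=20  regs: r0:Mul1,r1:4,r2:Add1,r3:Mul2
  c11: -  regs: r0:Mul1,r1:4,r2:Add1,r3:Mul2
  c12: CDB Add1=34  regs: r0:Mul1,r1:4,r2:34,r3:Mul2
  c13: CDB Mul1=36  regs: r0:36,r1:4,r2:34,r3:Mul2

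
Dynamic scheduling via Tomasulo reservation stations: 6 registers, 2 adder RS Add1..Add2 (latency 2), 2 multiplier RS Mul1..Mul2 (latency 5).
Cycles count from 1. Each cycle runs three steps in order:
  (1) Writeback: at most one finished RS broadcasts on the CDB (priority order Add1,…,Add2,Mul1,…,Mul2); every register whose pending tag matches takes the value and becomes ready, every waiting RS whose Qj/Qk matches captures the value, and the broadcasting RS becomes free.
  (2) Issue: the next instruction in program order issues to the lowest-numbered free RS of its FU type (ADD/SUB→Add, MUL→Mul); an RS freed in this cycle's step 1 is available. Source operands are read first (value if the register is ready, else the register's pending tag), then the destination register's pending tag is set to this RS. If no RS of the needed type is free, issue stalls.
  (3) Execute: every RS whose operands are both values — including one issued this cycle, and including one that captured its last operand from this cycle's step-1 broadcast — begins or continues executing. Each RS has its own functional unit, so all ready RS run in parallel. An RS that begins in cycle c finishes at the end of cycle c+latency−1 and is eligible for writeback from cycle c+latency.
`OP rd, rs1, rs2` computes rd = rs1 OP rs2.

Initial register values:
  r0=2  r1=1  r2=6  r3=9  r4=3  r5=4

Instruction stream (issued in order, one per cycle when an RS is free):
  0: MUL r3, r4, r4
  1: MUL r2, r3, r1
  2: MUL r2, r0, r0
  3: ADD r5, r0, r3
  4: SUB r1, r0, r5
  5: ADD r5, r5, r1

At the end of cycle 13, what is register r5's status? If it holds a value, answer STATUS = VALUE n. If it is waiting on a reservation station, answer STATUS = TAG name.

STATUS = VALUE 2

cycle 1: issue MUL r3<-Mul1 // r0:2,r1:1,r2:6,r3:Mul1,r4:3,r5:4
cycle 2: issue MUL r2<-Mul2 // r0:2,r1:1,r2:Mul2,r3:Mul1,r4:3,r5:4
cycle 3: stall // r0:2,r1:1,r2:Mul2,r3:Mul1,r4:3,r5:4
cycle 4: stall // r0:2,r1:1,r2:Mul2,r3:Mul1,r4:3,r5:4
cycle 5: stall // r0:2,r1:1,r2:Mul2,r3:Mul1,r4:3,r5:4
cycle 6: CDB Mul1=9; issue MUL r2<-Mul1 // r0:2,r1:1,r2:Mul1,r3:9,r4:3,r5:4
cycle 7: issue ADD r5<-Add1 // r0:2,r1:1,r2:Mul1,r3:9,r4:3,r5:Add1
cycle 8: issue SUB r1<-Add2 // r0:2,r1:Add2,r2:Mul1,r3:9,r4:3,r5:Add1
cycle 9: CDB Add1=11; issue ADD r5<-Add1 // r0:2,r1:Add2,r2:Mul1,r3:9,r4:3,r5:Add1
cycle 10: - // r0:2,r1:Add2,r2:Mul1,r3:9,r4:3,r5:Add1
cycle 11: CDB Add2=-9 // r0:2,r1:-9,r2:Mul1,r3:9,r4:3,r5:Add1
cycle 12: CDB Mul1=4 // r0:2,r1:-9,r2:4,r3:9,r4:3,r5:Add1
cycle 13: CDB Add1=2 // r0:2,r1:-9,r2:4,r3:9,r4:3,r5:2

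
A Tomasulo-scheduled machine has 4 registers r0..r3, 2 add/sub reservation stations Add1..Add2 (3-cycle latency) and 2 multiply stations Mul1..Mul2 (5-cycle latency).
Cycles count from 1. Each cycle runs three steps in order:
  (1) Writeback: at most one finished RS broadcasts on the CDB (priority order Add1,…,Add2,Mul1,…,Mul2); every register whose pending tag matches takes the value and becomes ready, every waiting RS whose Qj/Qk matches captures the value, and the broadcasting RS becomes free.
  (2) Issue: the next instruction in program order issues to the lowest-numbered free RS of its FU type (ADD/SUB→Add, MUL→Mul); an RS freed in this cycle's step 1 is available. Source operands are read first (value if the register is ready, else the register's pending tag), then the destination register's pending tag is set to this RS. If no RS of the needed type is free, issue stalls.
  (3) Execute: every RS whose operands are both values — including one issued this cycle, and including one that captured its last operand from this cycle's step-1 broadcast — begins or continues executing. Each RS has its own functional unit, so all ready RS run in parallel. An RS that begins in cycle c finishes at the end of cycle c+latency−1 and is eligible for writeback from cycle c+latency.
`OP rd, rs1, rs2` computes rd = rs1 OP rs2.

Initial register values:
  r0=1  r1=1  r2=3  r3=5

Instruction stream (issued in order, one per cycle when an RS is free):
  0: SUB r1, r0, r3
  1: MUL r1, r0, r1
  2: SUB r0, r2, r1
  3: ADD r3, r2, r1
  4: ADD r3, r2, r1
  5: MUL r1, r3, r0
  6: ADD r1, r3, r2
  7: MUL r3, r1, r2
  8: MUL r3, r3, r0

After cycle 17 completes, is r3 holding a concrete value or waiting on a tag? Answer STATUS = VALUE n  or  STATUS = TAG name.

  c1: issue SUB r1<-Add1  regs: r0:1,r1:Add1,r2:3,r3:5
  c2: issue MUL r1<-Mul1  regs: r0:1,r1:Mul1,r2:3,r3:5
  c3: issue SUB r0<-Add2  regs: r0:Add2,r1:Mul1,r2:3,r3:5
  c4: CDB Add1=-4; issue ADD r3<-Add1  regs: r0:Add2,r1:Mul1,r2:3,r3:Add1
  c5: stall  regs: r0:Add2,r1:Mul1,r2:3,r3:Add1
  c6: stall  regs: r0:Add2,r1:Mul1,r2:3,r3:Add1
  c7: stall  regs: r0:Add2,r1:Mul1,r2:3,r3:Add1
  c8: stall  regs: r0:Add2,r1:Mul1,r2:3,r3:Add1
  c9: CDB Mul1=-4; stall  regs: r0:Add2,r1:-4,r2:3,r3:Add1
  c10: stall  regs: r0:Add2,r1:-4,r2:3,r3:Add1
  c11: stall  regs: r0:Add2,r1:-4,r2:3,r3:Add1
  c12: CDB Add1=-1; issue ADD r3<-Add1  regs: r0:Add2,r1:-4,r2:3,r3:Add1
  c13: CDB Add2=7; issue MUL r1<-Mul1  regs: r0:7,r1:Mul1,r2:3,r3:Add1
  c14: issue ADD r1<-Add2  regs: r0:7,r1:Add2,r2:3,r3:Add1
  c15: CDB Add1=-1; issue MUL r3<-Mul2  regs: r0:7,r1:Add2,r2:3,r3:Mul2
  c16: stall  regs: r0:7,r1:Add2,r2:3,r3:Mul2
  c17: stall  regs: r0:7,r1:Add2,r2:3,r3:Mul2

STATUS = TAG Mul2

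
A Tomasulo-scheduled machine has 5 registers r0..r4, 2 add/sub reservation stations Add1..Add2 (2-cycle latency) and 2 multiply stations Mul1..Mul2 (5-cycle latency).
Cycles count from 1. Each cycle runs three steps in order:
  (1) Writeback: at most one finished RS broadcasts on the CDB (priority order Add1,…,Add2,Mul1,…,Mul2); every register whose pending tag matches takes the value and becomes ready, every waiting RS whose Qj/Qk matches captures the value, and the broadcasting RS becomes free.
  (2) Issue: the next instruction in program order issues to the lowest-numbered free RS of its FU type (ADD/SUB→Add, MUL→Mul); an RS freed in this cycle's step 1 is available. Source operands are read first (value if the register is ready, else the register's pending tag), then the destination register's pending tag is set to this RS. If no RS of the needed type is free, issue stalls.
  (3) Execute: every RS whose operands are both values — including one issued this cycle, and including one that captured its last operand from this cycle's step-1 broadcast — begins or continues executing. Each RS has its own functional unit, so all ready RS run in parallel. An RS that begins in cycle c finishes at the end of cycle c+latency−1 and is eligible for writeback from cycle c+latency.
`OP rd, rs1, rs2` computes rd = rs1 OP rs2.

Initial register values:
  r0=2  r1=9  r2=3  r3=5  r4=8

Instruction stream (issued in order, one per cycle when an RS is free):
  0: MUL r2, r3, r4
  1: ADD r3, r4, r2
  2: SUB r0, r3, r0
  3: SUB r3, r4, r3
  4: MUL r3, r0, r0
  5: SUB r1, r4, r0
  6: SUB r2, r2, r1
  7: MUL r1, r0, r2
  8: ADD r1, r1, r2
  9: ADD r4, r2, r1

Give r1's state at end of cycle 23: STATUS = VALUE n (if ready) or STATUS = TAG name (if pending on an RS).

STATUS = VALUE 3666

cycle 1: issue MUL r2<-Mul1 // r0:2,r1:9,r2:Mul1,r3:5,r4:8
cycle 2: issue ADD r3<-Add1 // r0:2,r1:9,r2:Mul1,r3:Add1,r4:8
cycle 3: issue SUB r0<-Add2 // r0:Add2,r1:9,r2:Mul1,r3:Add1,r4:8
cycle 4: stall // r0:Add2,r1:9,r2:Mul1,r3:Add1,r4:8
cycle 5: stall // r0:Add2,r1:9,r2:Mul1,r3:Add1,r4:8
cycle 6: CDB Mul1=40; stall // r0:Add2,r1:9,r2:40,r3:Add1,r4:8
cycle 7: stall // r0:Add2,r1:9,r2:40,r3:Add1,r4:8
cycle 8: CDB Add1=48; issue SUB r3<-Add1 // r0:Add2,r1:9,r2:40,r3:Add1,r4:8
cycle 9: issue MUL r3<-Mul1 // r0:Add2,r1:9,r2:40,r3:Mul1,r4:8
cycle 10: CDB Add1=-40; issue SUB r1<-Add1 // r0:Add2,r1:Add1,r2:40,r3:Mul1,r4:8
cycle 11: CDB Add2=46; issue SUB r2<-Add2 // r0:46,r1:Add1,r2:Add2,r3:Mul1,r4:8
cycle 12: issue MUL r1<-Mul2 // r0:46,r1:Mul2,r2:Add2,r3:Mul1,r4:8
cycle 13: CDB Add1=-38; issue ADD r1<-Add1 // r0:46,r1:Add1,r2:Add2,r3:Mul1,r4:8
cycle 14: stall // r0:46,r1:Add1,r2:Add2,r3:Mul1,r4:8
cycle 15: CDB Add2=78; issue ADD r4<-Add2 // r0:46,r1:Add1,r2:78,r3:Mul1,r4:Add2
cycle 16: CDB Mul1=2116 // r0:46,r1:Add1,r2:78,r3:2116,r4:Add2
cycle 17: - // r0:46,r1:Add1,r2:78,r3:2116,r4:Add2
cycle 18: - // r0:46,r1:Add1,r2:78,r3:2116,r4:Add2
cycle 19: - // r0:46,r1:Add1,r2:78,r3:2116,r4:Add2
cycle 20: CDB Mul2=3588 // r0:46,r1:Add1,r2:78,r3:2116,r4:Add2
cycle 21: - // r0:46,r1:Add1,r2:78,r3:2116,r4:Add2
cycle 22: CDB Add1=3666 // r0:46,r1:3666,r2:78,r3:2116,r4:Add2
cycle 23: - // r0:46,r1:3666,r2:78,r3:2116,r4:Add2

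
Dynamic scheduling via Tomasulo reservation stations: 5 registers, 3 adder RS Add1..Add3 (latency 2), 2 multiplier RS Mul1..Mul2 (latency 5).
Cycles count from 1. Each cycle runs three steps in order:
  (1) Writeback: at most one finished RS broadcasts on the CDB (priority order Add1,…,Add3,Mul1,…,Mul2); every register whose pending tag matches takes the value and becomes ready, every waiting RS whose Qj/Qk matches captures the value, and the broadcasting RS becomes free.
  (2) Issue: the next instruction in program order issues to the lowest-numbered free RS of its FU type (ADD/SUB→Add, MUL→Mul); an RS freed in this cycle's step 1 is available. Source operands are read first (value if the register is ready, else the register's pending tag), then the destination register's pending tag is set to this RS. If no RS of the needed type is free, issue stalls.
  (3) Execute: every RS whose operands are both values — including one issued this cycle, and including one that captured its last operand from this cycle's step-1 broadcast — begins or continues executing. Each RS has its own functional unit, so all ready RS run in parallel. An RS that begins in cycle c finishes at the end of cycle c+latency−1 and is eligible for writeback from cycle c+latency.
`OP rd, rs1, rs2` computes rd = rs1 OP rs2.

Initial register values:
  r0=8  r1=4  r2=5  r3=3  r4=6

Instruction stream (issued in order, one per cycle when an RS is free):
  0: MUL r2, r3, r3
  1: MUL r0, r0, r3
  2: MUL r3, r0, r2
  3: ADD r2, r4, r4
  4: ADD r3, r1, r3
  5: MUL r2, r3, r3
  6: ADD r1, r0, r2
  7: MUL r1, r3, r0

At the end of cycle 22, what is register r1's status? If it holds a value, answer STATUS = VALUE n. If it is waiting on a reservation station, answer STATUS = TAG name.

STATUS = VALUE 5280

c1: issue MUL r2<-Mul1 | r0:8,r1:4,r2:Mul1,r3:3,r4:6
c2: issue MUL r0<-Mul2 | r0:Mul2,r1:4,r2:Mul1,r3:3,r4:6
c3: stall | r0:Mul2,r1:4,r2:Mul1,r3:3,r4:6
c4: stall | r0:Mul2,r1:4,r2:Mul1,r3:3,r4:6
c5: stall | r0:Mul2,r1:4,r2:Mul1,r3:3,r4:6
c6: CDB Mul1=9; issue MUL r3<-Mul1 | r0:Mul2,r1:4,r2:9,r3:Mul1,r4:6
c7: CDB Mul2=24; issue ADD r2<-Add1 | r0:24,r1:4,r2:Add1,r3:Mul1,r4:6
c8: issue ADD r3<-Add2 | r0:24,r1:4,r2:Add1,r3:Add2,r4:6
c9: CDB Add1=12; issue MUL r2<-Mul2 | r0:24,r1:4,r2:Mul2,r3:Add2,r4:6
c10: issue ADD r1<-Add1 | r0:24,r1:Add1,r2:Mul2,r3:Add2,r4:6
c11: stall | r0:24,r1:Add1,r2:Mul2,r3:Add2,r4:6
c12: CDB Mul1=216; issue MUL r1<-Mul1 | r0:24,r1:Mul1,r2:Mul2,r3:Add2,r4:6
c13: - | r0:24,r1:Mul1,r2:Mul2,r3:Add2,r4:6
c14: CDB Add2=220 | r0:24,r1:Mul1,r2:Mul2,r3:220,r4:6
c15: - | r0:24,r1:Mul1,r2:Mul2,r3:220,r4:6
c16: - | r0:24,r1:Mul1,r2:Mul2,r3:220,r4:6
c17: - | r0:24,r1:Mul1,r2:Mul2,r3:220,r4:6
c18: - | r0:24,r1:Mul1,r2:Mul2,r3:220,r4:6
c19: CDB Mul1=5280 | r0:24,r1:5280,r2:Mul2,r3:220,r4:6
c20: CDB Mul2=48400 | r0:24,r1:5280,r2:48400,r3:220,r4:6
c21: - | r0:24,r1:5280,r2:48400,r3:220,r4:6
c22: CDB Add1=48424 | r0:24,r1:5280,r2:48400,r3:220,r4:6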